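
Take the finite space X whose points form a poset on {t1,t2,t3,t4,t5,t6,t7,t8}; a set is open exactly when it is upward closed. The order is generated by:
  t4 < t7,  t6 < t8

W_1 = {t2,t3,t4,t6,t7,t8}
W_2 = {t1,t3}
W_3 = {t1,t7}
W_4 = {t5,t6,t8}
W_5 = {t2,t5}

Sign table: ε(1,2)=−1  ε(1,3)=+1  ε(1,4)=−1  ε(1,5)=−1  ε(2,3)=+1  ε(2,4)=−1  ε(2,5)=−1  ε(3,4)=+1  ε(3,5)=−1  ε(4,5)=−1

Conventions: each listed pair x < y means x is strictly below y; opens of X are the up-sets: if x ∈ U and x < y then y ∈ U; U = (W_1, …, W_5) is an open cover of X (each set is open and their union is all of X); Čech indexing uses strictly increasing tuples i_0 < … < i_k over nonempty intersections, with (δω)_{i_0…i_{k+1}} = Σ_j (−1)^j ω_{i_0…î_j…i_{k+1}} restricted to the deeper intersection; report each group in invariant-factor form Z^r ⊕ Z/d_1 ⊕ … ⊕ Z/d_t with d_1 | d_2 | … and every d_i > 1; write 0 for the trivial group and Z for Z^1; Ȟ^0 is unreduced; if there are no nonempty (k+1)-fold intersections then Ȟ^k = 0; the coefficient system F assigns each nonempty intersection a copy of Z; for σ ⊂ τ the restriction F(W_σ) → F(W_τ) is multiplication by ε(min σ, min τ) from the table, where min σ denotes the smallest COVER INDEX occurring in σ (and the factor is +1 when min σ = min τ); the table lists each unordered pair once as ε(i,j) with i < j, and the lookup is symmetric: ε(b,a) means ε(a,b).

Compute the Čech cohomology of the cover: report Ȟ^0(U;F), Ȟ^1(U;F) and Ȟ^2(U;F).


intersection data:
  W12={t3} W13={t7} W14={t6,t8} W15={t2} W23={t1} W45={t5}
C dims 5,6; δ0: rk 5, SNF 1^4·2
Ȟ^0 = (5 − 5) − 0 = 0, so Ȟ^0 ≅ 0
Ȟ^1 = (6 − 0) − 5 = 1 plus torsion [2], so Ȟ^1 ≅ Z ⊕ Z/2
Ȟ^2 = (0 − 0) − 0 = 0, so Ȟ^2 ≅ 0

Ȟ^0 = 0, Ȟ^1 = Z ⊕ Z/2, Ȟ^2 = 0


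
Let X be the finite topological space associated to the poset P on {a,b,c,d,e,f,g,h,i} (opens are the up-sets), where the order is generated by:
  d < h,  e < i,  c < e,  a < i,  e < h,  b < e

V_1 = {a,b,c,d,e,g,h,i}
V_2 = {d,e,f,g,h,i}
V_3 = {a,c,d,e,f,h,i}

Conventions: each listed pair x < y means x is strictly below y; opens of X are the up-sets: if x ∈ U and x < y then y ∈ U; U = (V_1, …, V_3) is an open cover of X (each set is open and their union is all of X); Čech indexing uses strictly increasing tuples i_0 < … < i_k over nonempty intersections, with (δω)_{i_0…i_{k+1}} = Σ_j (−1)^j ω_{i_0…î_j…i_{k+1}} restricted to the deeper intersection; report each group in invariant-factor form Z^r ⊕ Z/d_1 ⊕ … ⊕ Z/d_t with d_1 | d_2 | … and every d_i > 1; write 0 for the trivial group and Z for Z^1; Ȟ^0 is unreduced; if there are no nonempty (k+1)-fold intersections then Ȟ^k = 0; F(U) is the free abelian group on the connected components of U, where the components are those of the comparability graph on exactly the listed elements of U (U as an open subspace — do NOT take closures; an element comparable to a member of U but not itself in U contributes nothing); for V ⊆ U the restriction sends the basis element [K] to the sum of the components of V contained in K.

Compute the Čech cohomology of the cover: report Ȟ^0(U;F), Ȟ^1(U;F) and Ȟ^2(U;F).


Ȟ^0 ≅ Z^3, Ȟ^1 ≅ 0, Ȟ^2 ≅ 0

nerve simplices:
  V12={d,e,g,h,i} V13={a,c,d,e,h,i} V23={d,e,f,h,i}
  V123={d,e,h,i}
components per intersection:
  V1: {a,b,c,d,e,h,i} {g}
  V2: {d,e,h,i} {f} {g}
  V3: {a,c,d,e,h,i} {f}
  V12: {d,e,h,i} {g}
  V13: {a,c,d,e,h,i}
  V23: {d,e,h,i} {f}
  V123: {d,e,h,i}
C dims 7,5,1; δ0: rk 4, SNF 1^4; δ1: rk 1, SNF 1^1
degree 0: 7−4−0 = 3 → Ȟ^0 ≅ Z^3
degree 1: 5−1−4 = 0 → Ȟ^1 ≅ 0
degree 2: 1−0−1 = 0 → Ȟ^2 ≅ 0


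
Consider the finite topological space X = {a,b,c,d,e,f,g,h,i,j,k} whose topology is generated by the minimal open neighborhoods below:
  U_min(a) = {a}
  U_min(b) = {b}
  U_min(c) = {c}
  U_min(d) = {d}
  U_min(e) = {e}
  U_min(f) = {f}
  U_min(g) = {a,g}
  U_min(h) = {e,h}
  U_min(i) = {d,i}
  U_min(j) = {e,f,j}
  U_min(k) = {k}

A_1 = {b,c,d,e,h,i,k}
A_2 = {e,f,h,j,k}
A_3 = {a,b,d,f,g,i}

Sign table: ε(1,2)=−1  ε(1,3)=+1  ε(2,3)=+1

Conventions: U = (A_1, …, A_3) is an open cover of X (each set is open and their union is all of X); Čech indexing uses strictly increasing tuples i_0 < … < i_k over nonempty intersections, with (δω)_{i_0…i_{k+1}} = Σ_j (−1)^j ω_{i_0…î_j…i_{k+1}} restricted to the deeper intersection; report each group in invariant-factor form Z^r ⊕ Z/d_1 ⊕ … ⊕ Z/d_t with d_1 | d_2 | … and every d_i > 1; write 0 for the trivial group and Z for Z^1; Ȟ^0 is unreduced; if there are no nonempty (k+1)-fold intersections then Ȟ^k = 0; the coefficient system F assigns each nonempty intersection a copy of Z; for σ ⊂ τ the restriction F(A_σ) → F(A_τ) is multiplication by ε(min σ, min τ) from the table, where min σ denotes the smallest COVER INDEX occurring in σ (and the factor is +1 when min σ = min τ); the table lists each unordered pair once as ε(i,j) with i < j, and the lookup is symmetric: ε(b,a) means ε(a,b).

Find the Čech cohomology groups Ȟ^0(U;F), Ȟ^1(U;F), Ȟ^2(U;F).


Ȟ^0(U;F) ≅ 0,  Ȟ^1(U;F) ≅ Z/2,  Ȟ^2(U;F) ≅ 0

cover nerve:
  A12={e,h,k} A13={b,d,i} A23={f}
C dims 3,3; δ0: rk 3, SNF 1^2·2
Ȟ^0: (3−3)−0=0 ⇒ 0
Ȟ^1: (3−0)−3=0 plus torsion [2] ⇒ Z/2
Ȟ^2: (0−0)−0=0 ⇒ 0


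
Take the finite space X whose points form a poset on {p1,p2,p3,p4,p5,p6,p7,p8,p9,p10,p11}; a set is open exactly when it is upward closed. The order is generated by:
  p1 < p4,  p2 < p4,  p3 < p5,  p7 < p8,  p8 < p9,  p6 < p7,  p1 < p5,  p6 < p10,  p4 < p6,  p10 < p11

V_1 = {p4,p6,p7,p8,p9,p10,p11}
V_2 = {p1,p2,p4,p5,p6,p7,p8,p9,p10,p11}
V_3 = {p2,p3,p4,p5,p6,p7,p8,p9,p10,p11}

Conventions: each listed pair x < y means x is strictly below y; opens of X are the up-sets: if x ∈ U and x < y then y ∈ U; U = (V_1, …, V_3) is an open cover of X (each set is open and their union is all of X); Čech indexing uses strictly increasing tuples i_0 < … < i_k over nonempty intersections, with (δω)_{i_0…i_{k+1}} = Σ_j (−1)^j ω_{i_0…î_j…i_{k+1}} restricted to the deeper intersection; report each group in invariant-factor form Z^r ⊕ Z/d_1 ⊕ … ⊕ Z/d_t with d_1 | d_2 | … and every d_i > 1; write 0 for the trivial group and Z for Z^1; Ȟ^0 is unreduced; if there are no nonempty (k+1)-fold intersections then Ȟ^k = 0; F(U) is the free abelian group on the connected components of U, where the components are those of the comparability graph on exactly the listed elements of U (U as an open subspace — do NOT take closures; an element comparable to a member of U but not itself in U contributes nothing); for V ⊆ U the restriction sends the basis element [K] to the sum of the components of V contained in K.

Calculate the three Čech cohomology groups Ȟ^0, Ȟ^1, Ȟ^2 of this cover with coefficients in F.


nonempty overlaps:
  V12={p4,p6,p7,p8,p9,p10,p11} V13={p4,p6,p7,p8,p9,p10,p11} V23={p2,p4,p5,p6,p7,p8,p9,p10,p11}
  V123={p4,p6,p7,p8,p9,p10,p11}
components per intersection:
  V1: {p4,p6,p7,p8,p9,p10,p11}
  V2: {p1,p2,p4,p5,p6,p7,p8,p9,p10,p11}
  V3: {p2,p4,p6,p7,p8,p9,p10,p11} {p3,p5}
  V12: {p4,p6,p7,p8,p9,p10,p11}
  V13: {p4,p6,p7,p8,p9,p10,p11}
  V23: {p2,p4,p6,p7,p8,p9,p10,p11} {p5}
  V123: {p4,p6,p7,p8,p9,p10,p11}
C dims 4,4,1; δ0: rk 3, SNF 1^3; δ1: rk 1, SNF 1^1
degree 0: 4−3−0 = 1 → Ȟ^0 ≅ Z
degree 1: 4−1−3 = 0 → Ȟ^1 ≅ 0
degree 2: 1−0−1 = 0 → Ȟ^2 ≅ 0

Ȟ^0 ≅ Z; Ȟ^1 ≅ 0; Ȟ^2 ≅ 0


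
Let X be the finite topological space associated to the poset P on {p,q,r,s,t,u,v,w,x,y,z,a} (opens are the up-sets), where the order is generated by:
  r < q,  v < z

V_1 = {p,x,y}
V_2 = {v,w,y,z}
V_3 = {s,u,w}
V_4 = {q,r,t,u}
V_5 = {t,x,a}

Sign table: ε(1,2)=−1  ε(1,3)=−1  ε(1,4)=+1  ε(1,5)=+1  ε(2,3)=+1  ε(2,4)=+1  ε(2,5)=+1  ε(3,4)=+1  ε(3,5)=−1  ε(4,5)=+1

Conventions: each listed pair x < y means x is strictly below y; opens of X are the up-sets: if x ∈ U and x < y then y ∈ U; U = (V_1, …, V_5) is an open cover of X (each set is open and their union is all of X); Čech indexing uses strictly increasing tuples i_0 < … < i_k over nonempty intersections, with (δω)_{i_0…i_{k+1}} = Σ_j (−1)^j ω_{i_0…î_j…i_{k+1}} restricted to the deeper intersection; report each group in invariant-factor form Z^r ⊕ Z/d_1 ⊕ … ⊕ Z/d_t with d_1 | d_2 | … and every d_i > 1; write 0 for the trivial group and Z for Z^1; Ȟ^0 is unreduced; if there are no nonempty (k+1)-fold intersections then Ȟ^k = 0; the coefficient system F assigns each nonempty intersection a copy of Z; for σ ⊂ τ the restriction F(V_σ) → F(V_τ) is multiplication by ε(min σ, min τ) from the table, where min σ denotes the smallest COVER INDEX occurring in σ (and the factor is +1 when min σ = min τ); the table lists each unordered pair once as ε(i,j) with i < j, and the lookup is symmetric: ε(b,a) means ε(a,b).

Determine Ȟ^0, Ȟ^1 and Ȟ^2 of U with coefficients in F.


Ȟ^0 ≅ 0; Ȟ^1 ≅ Z/2; Ȟ^2 ≅ 0

intersection data:
  V12={y} V15={x} V23={w} V34={u} V45={t}
C dims 5,5; δ0: rk 5, SNF 1^4·2
Ȟ^0 = (5 − 5) − 0 = 0, so Ȟ^0 ≅ 0
Ȟ^1 = (5 − 0) − 5 = 0 plus torsion [2], so Ȟ^1 ≅ Z/2
Ȟ^2 = (0 − 0) − 0 = 0, so Ȟ^2 ≅ 0


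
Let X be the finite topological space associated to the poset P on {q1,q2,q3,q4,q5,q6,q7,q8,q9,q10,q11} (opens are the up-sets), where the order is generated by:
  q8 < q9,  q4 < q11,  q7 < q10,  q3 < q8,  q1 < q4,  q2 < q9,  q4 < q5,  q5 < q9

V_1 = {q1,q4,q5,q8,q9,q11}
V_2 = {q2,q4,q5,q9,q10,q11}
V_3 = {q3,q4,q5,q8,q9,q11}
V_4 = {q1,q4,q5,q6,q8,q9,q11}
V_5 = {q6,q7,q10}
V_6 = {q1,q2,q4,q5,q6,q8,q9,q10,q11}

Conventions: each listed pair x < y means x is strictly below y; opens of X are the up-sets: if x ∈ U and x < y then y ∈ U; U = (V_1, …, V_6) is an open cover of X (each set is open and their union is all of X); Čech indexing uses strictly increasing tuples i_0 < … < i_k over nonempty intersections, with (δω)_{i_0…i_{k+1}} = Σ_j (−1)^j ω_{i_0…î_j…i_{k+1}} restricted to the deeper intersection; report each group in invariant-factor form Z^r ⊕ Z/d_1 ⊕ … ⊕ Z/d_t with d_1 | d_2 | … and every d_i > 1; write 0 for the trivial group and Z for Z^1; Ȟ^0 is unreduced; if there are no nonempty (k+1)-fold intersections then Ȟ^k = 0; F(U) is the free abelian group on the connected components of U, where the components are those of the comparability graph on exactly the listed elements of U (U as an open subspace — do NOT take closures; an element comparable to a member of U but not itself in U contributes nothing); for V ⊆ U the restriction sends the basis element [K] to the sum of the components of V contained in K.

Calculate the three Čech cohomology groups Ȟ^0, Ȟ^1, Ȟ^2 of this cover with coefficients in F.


Ȟ^0(U;F) ≅ Z^3,  Ȟ^1(U;F) ≅ 0,  Ȟ^2(U;F) ≅ 0

nonempty overlaps:
  V12={q4,q5,q9,q11} V13={q4,q5,q8,q9,q11} V14={q1,q4,q5,q8,q9,q11} V16={q1,q4,q5,q8,q9,q11} V23={q4,q5,q9,q11} V24={q4,q5,q9,q11} V25={q10} V26={q2,q4,q5,q9,q10,q11} V34={q4,q5,q8,q9,q11} V36={q4,q5,q8,q9,q11} V45={q6} V46={q1,q4,q5,q6,q8,q9,q11} V56={q6,q10}
  V123={q4,q5,q9,q11} V124={q4,q5,q9,q11} V126={q4,q5,q9,q11} V134={q4,q5,q8,q9,q11} V136={q4,q5,q8,q9,q11} V146={q1,q4,q5,q8,q9,q11} V234={q4,q5,q9,q11} V236={q4,q5,q9,q11} V246={q4,q5,q9,q11} V256={q10} V346={q4,q5,q8,q9,q11} V456={q6}
  V1234={q4,q5,q9,q11} V1236={q4,q5,q9,q11} V1246={q4,q5,q9,q11} V1346={q4,q5,q8,q9,q11} V2346={q4,q5,q9,q11}
  V12346={q4,q5,q9,q11}
components per intersection:
  V1: {q1,q4,q5,q8,q9,q11}
  V2: {q2,q4,q5,q9,q11} {q10}
  V3: {q3,q4,q5,q8,q9,q11}
  V4: {q1,q4,q5,q8,q9,q11} {q6}
  V5: {q6} {q7,q10}
  V6: {q1,q2,q4,q5,q8,q9,q11} {q6} {q10}
  V12: {q4,q5,q9,q11}
  V13: {q4,q5,q8,q9,q11}
  V14: {q1,q4,q5,q8,q9,q11}
  V16: {q1,q4,q5,q8,q9,q11}
  V23: {q4,q5,q9,q11}
  V24: {q4,q5,q9,q11}
  V25: {q10}
  V26: {q2,q4,q5,q9,q11} {q10}
  V34: {q4,q5,q8,q9,q11}
  V36: {q4,q5,q8,q9,q11}
  V45: {q6}
  V46: {q1,q4,q5,q8,q9,q11} {q6}
  V56: {q6} {q10}
  V123: {q4,q5,q9,q11}
  V124: {q4,q5,q9,q11}
  V126: {q4,q5,q9,q11}
  V134: {q4,q5,q8,q9,q11}
  V136: {q4,q5,q8,q9,q11}
  V146: {q1,q4,q5,q8,q9,q11}
  V234: {q4,q5,q9,q11}
  V236: {q4,q5,q9,q11}
  V246: {q4,q5,q9,q11}
  V256: {q10}
  V346: {q4,q5,q8,q9,q11}
  V456: {q6}
  V1234: {q4,q5,q9,q11}
  V1236: {q4,q5,q9,q11}
  V1246: {q4,q5,q9,q11}
  V1346: {q4,q5,q8,q9,q11}
  V2346: {q4,q5,q9,q11}
  V12346: {q4,q5,q9,q11}
C dims 11,16,12,5; δ0: rk 8, SNF 1^8; δ1: rk 8, SNF 1^8; δ2: rk 4, SNF 1^4
degree 0: 11−8−0 = 3 → Ȟ^0 ≅ Z^3
degree 1: 16−8−8 = 0 → Ȟ^1 ≅ 0
degree 2: 12−4−8 = 0 → Ȟ^2 ≅ 0


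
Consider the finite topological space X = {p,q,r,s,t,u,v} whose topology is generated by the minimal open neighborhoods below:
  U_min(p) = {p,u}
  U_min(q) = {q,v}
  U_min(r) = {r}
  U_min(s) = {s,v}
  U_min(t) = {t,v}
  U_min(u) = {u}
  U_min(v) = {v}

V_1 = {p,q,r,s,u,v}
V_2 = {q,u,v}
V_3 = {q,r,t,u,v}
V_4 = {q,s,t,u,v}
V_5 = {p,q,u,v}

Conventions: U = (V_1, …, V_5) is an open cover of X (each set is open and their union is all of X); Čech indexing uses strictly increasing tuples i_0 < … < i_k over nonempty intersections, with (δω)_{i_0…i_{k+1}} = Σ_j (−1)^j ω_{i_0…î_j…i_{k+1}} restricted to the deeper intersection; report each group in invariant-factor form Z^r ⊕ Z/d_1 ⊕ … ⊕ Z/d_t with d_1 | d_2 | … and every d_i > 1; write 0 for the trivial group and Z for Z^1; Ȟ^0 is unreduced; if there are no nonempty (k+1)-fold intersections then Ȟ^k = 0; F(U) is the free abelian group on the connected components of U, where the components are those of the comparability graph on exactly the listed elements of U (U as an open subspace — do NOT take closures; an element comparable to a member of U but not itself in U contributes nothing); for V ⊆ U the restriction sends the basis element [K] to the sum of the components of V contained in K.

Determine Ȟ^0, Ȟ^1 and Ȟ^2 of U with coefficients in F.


Ȟ^0(U;F) ≅ Z^3, Ȟ^1(U;F) ≅ 0 and Ȟ^2(U;F) ≅ 0

nonempty overlaps:
  V12={q,u,v} V13={q,r,u,v} V14={q,s,u,v} V15={p,q,u,v} V23={q,u,v} V24={q,u,v} V25={q,u,v} V34={q,t,u,v} V35={q,u,v} V45={q,u,v}
  V123={q,u,v} V124={q,u,v} V125={q,u,v} V134={q,u,v} V135={q,u,v} V145={q,u,v} V234={q,u,v} V235={q,u,v} V245={q,u,v} V345={q,u,v}
  V1234={q,u,v} V1235={q,u,v} V1245={q,u,v} V1345={q,u,v} V2345={q,u,v}
  V12345={q,u,v}
components per intersection:
  V1: {p,u} {q,s,v} {r}
  V2: {q,v} {u}
  V3: {q,t,v} {r} {u}
  V4: {q,s,t,v} {u}
  V5: {p,u} {q,v}
  V12: {q,v} {u}
  V13: {q,v} {r} {u}
  V14: {q,s,v} {u}
  V15: {p,u} {q,v}
  V23: {q,v} {u}
  V24: {q,v} {u}
  V25: {q,v} {u}
  V34: {q,t,v} {u}
  V35: {q,v} {u}
  V45: {q,v} {u}
  V123: {q,v} {u}
  V124: {q,v} {u}
  V125: {q,v} {u}
  V134: {q,v} {u}
  V135: {q,v} {u}
  V145: {q,v} {u}
  V234: {q,v} {u}
  V235: {q,v} {u}
  V245: {q,v} {u}
  V345: {q,v} {u}
  V1234: {q,v} {u}
  V1235: {q,v} {u}
  V1245: {q,v} {u}
  V1345: {q,v} {u}
  V2345: {q,v} {u}
  V12345: {q,v} {u}
C dims 12,21,20,10; δ0: rk 9, SNF 1^9; δ1: rk 12, SNF 1^12; δ2: rk 8, SNF 1^8
degree 0: 12−9−0 = 3 → Ȟ^0 ≅ Z^3
degree 1: 21−12−9 = 0 → Ȟ^1 ≅ 0
degree 2: 20−8−12 = 0 → Ȟ^2 ≅ 0


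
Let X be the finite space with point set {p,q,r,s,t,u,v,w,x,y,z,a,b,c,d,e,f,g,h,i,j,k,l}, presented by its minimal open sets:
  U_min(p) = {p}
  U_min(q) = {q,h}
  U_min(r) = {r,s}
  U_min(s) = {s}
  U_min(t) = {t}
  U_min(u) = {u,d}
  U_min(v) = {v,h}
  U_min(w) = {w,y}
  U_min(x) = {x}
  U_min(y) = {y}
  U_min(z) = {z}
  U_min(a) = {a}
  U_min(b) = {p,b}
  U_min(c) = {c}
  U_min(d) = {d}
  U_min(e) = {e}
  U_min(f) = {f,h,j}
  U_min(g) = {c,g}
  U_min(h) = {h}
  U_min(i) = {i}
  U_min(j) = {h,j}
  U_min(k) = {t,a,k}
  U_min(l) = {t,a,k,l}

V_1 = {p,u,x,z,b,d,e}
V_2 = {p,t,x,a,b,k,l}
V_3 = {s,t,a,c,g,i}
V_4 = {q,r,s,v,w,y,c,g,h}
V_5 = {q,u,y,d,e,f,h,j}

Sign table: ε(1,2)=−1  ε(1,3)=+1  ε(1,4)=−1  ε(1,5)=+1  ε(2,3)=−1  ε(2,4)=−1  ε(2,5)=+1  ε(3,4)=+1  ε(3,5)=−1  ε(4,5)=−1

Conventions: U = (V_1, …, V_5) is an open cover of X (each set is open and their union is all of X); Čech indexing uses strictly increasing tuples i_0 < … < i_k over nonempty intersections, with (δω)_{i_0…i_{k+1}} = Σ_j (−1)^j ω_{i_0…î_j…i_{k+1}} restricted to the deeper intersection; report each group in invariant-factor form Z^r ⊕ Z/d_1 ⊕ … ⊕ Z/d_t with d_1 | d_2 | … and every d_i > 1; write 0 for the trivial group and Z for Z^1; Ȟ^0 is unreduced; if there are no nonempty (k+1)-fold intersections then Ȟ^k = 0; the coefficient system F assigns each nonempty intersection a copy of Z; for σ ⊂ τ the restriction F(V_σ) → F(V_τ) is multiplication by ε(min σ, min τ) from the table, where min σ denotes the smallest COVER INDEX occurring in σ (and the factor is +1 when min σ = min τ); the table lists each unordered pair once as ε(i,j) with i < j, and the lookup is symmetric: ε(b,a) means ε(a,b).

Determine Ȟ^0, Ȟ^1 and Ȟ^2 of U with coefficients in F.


Ȟ^0 = 0; Ȟ^1 = Z/2; Ȟ^2 = 0

nonempty intersections:
  V12={p,x,b} V15={u,d,e} V23={t,a} V34={s,c,g} V45={q,y,h}
C dims 5,5; δ0: rk 5, SNF 1^4·2
Ȟ^0: (5−5)−0=0 ⇒ 0
Ȟ^1: (5−0)−5=0 plus torsion [2] ⇒ Z/2
Ȟ^2: (0−0)−0=0 ⇒ 0


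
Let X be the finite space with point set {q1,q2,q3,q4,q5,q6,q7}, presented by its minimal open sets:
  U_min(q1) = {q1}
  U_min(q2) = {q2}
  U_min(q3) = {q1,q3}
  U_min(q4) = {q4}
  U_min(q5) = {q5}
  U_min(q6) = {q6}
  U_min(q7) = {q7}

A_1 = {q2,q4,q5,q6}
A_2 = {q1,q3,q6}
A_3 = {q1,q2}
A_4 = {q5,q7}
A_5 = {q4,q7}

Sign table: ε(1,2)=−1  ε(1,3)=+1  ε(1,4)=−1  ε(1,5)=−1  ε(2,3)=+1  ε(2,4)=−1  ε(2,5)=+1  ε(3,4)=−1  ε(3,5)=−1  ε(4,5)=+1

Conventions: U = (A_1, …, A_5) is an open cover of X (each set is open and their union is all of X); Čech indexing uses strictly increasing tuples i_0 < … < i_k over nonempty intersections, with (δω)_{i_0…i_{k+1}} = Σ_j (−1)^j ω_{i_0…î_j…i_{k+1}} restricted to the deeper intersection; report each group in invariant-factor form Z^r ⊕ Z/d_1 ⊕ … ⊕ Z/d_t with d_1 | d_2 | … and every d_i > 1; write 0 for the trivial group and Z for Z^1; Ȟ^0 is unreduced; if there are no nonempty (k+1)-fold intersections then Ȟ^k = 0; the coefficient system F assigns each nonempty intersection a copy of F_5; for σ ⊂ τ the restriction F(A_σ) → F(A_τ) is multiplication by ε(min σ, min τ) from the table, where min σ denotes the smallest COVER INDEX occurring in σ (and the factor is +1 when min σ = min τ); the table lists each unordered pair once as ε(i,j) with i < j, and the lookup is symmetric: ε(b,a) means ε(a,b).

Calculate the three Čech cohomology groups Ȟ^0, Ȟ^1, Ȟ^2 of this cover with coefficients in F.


nonempty intersections:
  A12={q6} A13={q2} A14={q5} A15={q4} A23={q1} A45={q7}
C dims 5,6; δ0: rk_F5 5
Ȟ^0: (5−5)−0=0 ⇒ 0
Ȟ^1: (6−0)−5=1 ⇒ Z/5
Ȟ^2: (0−0)−0=0 ⇒ 0

Ȟ^0(U;F) ≅ 0,  Ȟ^1(U;F) ≅ Z/5,  Ȟ^2(U;F) ≅ 0


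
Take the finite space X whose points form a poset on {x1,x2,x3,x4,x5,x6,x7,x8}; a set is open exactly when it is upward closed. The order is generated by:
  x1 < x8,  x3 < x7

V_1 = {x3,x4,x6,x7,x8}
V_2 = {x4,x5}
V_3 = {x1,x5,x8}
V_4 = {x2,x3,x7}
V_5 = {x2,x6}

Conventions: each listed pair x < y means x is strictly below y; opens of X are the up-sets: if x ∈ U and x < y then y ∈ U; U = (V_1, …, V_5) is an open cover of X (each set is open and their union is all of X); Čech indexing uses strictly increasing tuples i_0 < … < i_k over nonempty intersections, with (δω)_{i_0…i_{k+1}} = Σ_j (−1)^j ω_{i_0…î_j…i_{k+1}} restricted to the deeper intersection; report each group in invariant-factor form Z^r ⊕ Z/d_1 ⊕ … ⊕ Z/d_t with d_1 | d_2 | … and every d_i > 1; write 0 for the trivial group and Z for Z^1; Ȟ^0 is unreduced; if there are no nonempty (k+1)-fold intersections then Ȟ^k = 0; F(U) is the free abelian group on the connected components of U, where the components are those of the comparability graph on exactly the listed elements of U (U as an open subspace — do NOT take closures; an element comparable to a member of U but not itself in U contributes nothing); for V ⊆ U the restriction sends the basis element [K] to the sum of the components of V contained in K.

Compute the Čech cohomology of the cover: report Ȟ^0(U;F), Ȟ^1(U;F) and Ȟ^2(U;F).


Ȟ^0(U;F) ≅ Z^6,  Ȟ^1(U;F) ≅ 0,  Ȟ^2(U;F) ≅ 0

nonempty intersections:
  V12={x4} V13={x8} V14={x3,x7} V15={x6} V23={x5} V45={x2}
components per intersection:
  V1: {x3,x7} {x4} {x6} {x8}
  V2: {x4} {x5}
  V3: {x1,x8} {x5}
  V4: {x2} {x3,x7}
  V5: {x2} {x6}
  V12: {x4}
  V13: {x8}
  V14: {x3,x7}
  V15: {x6}
  V23: {x5}
  V45: {x2}
C dims 12,6; δ0: rk 6, SNF 1^6
Ȟ^0: (12−6)−0=6 ⇒ Z^6
Ȟ^1: (6−0)−6=0 ⇒ 0
Ȟ^2: (0−0)−0=0 ⇒ 0


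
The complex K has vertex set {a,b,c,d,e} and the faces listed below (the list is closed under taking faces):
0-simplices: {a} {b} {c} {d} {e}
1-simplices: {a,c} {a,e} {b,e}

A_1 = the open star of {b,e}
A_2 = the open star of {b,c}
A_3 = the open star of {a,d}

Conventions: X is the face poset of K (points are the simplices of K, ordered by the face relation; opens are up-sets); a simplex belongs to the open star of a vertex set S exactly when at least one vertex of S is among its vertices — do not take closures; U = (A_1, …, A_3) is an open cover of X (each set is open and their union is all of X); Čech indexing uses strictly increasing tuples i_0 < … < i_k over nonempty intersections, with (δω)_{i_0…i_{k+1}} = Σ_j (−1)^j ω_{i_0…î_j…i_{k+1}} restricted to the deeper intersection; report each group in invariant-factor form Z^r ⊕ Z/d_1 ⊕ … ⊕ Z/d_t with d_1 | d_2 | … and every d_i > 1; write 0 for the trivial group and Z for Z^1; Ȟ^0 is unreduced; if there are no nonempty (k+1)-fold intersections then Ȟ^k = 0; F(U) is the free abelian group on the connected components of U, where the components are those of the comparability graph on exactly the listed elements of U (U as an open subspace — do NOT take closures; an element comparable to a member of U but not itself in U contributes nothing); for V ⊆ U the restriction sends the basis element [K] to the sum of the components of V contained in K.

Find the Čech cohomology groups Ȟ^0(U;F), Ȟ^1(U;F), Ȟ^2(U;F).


Ȟ^0 ≅ Z^2, Ȟ^1 ≅ 0 and Ȟ^2 ≅ 0

nonempty overlaps:
  A1={{b},{e},{a,e},{b,e}} A2={{b},{c},{a,c},{b,e}} A3={{a},{d},{a,c},{a,e}}
  A12={{b},{b,e}} A13={{a,e}} A23={{a,c}}
components per intersection:
  A1: {{b},{e},{a,e},{b,e}}
  A2: {{b},{b,e}} {{c},{a,c}}
  A3: {{a},{a,c},{a,e}} {{d}}
  A12: {{b},{b,e}}
  A13: {{a,e}}
  A23: {{a,c}}
C dims 5,3; δ0: rk 3, SNF 1^3
degree 0: 5−3−0 = 2 → Ȟ^0 ≅ Z^2
degree 1: 3−0−3 = 0 → Ȟ^1 ≅ 0
degree 2: 0−0−0 = 0 → Ȟ^2 ≅ 0


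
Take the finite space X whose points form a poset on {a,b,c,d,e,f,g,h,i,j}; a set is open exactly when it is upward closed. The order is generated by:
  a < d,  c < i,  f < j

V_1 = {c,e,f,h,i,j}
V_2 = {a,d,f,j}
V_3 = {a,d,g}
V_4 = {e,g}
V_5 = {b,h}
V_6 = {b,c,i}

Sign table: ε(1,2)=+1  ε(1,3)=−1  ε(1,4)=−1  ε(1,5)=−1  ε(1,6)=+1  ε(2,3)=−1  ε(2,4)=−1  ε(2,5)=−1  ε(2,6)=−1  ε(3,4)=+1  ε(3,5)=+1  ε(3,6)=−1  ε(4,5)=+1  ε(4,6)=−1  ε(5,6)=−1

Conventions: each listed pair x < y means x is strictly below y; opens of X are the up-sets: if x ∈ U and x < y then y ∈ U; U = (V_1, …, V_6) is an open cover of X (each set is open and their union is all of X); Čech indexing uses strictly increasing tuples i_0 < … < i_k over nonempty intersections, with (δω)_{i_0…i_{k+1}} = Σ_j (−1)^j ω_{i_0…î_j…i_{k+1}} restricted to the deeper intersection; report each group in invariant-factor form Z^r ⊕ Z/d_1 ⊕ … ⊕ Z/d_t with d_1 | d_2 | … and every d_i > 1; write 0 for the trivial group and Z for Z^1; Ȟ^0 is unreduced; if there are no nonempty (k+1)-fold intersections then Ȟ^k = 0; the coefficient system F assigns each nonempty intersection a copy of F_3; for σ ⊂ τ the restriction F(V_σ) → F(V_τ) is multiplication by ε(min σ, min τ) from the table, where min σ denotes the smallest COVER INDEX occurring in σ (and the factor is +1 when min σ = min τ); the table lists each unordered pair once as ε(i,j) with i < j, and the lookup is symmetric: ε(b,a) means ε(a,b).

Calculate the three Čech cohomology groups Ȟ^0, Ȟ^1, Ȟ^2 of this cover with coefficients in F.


nonempty intersections:
  V12={f,j} V14={e} V15={h} V16={c,i} V23={a,d} V34={g} V56={b}
C dims 6,7; δ0: rk_F3 5
Ȟ^0: (6−5)−0=1 ⇒ Z/3
Ȟ^1: (7−0)−5=2 ⇒ Z/3 ⊕ Z/3
Ȟ^2: (0−0)−0=0 ⇒ 0

Ȟ^0 = Z/3; Ȟ^1 = Z/3 ⊕ Z/3; Ȟ^2 = 0


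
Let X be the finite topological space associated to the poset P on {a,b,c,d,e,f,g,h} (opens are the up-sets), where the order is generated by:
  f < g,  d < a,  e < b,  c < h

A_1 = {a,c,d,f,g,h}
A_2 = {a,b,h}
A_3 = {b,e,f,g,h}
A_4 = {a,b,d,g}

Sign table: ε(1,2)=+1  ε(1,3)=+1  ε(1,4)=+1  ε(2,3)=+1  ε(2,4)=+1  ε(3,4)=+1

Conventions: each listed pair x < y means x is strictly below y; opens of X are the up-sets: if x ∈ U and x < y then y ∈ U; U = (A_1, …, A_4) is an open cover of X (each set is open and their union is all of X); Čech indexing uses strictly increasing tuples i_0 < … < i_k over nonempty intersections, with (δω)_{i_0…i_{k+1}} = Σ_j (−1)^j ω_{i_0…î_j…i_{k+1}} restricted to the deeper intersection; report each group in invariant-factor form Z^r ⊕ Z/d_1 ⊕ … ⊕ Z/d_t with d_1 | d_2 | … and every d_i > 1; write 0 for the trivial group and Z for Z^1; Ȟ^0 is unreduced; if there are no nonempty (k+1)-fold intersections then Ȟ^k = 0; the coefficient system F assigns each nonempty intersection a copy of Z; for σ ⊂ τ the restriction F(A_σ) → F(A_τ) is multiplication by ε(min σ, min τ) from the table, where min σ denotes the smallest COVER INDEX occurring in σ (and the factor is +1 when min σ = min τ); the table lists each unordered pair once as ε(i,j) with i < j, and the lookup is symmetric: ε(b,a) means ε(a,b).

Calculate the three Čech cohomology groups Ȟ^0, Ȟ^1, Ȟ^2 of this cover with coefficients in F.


nonempty overlaps:
  A12={a,h} A13={f,g,h} A14={a,d,g} A23={b,h} A24={a,b} A34={b,g}
  A123={h} A124={a} A134={g} A234={b}
C dims 4,6,4; δ0: rk 3, SNF 1^3; δ1: rk 3, SNF 1^3
degree 0: 4−3−0 = 1 → Ȟ^0 ≅ Z
degree 1: 6−3−3 = 0 → Ȟ^1 ≅ 0
degree 2: 4−0−3 = 1 → Ȟ^2 ≅ Z

Ȟ^0 ≅ Z; Ȟ^1 ≅ 0; Ȟ^2 ≅ Z


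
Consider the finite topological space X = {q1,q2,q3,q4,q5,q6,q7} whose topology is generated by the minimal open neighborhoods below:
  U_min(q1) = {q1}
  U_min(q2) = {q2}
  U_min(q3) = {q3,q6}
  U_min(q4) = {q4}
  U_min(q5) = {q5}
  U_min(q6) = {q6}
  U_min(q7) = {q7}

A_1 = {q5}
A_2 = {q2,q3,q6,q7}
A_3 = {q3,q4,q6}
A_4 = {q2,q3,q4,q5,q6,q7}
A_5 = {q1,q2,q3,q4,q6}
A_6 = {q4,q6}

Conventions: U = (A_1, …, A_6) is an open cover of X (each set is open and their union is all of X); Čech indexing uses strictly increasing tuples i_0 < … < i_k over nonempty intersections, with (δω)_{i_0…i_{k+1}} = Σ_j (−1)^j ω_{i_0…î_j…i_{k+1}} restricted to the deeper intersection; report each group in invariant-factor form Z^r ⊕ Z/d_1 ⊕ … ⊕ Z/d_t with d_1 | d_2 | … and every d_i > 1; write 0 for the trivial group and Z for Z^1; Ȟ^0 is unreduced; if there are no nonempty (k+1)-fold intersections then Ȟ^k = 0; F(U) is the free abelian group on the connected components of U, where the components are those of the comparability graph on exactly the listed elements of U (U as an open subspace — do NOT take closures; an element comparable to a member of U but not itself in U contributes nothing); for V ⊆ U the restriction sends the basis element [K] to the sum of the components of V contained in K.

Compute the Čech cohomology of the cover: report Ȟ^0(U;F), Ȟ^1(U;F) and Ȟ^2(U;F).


Ȟ^0(U;F) ≅ Z^6,  Ȟ^1(U;F) ≅ 0,  Ȟ^2(U;F) ≅ 0

nonempty intersections:
  A14={q5} A23={q3,q6} A24={q2,q3,q6,q7} A25={q2,q3,q6} A26={q6} A34={q3,q4,q6} A35={q3,q4,q6} A36={q4,q6} A45={q2,q3,q4,q6} A46={q4,q6} A56={q4,q6}
  A234={q3,q6} A235={q3,q6} A236={q6} A245={q2,q3,q6} A246={q6} A256={q6} A345={q3,q4,q6} A346={q4,q6} A356={q4,q6} A456={q4,q6}
  A2345={q3,q6} A2346={q6} A2356={q6} A2456={q6} A3456={q4,q6}
  A23456={q6}
components per intersection:
  A1: {q5}
  A2: {q2} {q3,q6} {q7}
  A3: {q3,q6} {q4}
  A4: {q2} {q3,q6} {q4} {q5} {q7}
  A5: {q1} {q2} {q3,q6} {q4}
  A6: {q4} {q6}
  A14: {q5}
  A23: {q3,q6}
  A24: {q2} {q3,q6} {q7}
  A25: {q2} {q3,q6}
  A26: {q6}
  A34: {q3,q6} {q4}
  A35: {q3,q6} {q4}
  A36: {q4} {q6}
  A45: {q2} {q3,q6} {q4}
  A46: {q4} {q6}
  A56: {q4} {q6}
  A234: {q3,q6}
  A235: {q3,q6}
  A236: {q6}
  A245: {q2} {q3,q6}
  A246: {q6}
  A256: {q6}
  A345: {q3,q6} {q4}
  A346: {q4} {q6}
  A356: {q4} {q6}
  A456: {q4} {q6}
  A2345: {q3,q6}
  A2346: {q6}
  A2356: {q6}
  A2456: {q6}
  A3456: {q4} {q6}
  A23456: {q6}
C dims 17,21,15,6; δ0: rk 11, SNF 1^11; δ1: rk 10, SNF 1^10; δ2: rk 5, SNF 1^5
Ȟ^0: (17−11)−0=6 ⇒ Z^6
Ȟ^1: (21−10)−11=0 ⇒ 0
Ȟ^2: (15−5)−10=0 ⇒ 0


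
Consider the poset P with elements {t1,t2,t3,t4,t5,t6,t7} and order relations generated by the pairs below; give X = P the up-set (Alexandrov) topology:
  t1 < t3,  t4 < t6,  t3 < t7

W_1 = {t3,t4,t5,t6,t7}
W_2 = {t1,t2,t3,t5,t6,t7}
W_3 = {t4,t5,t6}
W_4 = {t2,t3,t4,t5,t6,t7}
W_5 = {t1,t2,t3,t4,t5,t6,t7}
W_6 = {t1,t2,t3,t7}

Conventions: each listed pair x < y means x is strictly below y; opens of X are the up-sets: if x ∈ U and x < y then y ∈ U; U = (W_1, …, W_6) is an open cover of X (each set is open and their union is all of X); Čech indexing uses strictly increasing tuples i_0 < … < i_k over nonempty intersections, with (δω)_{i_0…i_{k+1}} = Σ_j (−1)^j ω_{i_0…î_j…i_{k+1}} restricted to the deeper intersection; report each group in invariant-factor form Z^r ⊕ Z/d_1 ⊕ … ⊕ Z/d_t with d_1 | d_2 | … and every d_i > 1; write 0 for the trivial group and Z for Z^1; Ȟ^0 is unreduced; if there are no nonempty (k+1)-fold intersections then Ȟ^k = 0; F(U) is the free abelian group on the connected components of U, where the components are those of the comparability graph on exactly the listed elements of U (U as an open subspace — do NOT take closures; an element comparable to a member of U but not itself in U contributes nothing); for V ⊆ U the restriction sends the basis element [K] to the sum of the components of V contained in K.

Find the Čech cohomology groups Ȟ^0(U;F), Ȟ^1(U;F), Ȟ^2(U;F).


nonempty intersections:
  W12={t3,t5,t6,t7} W13={t4,t5,t6} W14={t3,t4,t5,t6,t7} W15={t3,t4,t5,t6,t7} W16={t3,t7} W23={t5,t6} W24={t2,t3,t5,t6,t7} W25={t1,t2,t3,t5,t6,t7} W26={t1,t2,t3,t7} W34={t4,t5,t6} W35={t4,t5,t6} W45={t2,t3,t4,t5,t6,t7} W46={t2,t3,t7} W56={t1,t2,t3,t7}
  W123={t5,t6} W124={t3,t5,t6,t7} W125={t3,t5,t6,t7} W126={t3,t7} W134={t4,t5,t6} W135={t4,t5,t6} W145={t3,t4,t5,t6,t7} W146={t3,t7} W156={t3,t7} W234={t5,t6} W235={t5,t6} W245={t2,t3,t5,t6,t7} W246={t2,t3,t7} W256={t1,t2,t3,t7} W345={t4,t5,t6} W456={t2,t3,t7}
  W1234={t5,t6} W1235={t5,t6} W1245={t3,t5,t6,t7} W1246={t3,t7} W1256={t3,t7} W1345={t4,t5,t6} W1456={t3,t7} W2345={t5,t6} W2456={t2,t3,t7}
  W12345={t5,t6} W12456={t3,t7}
components per intersection:
  W1: {t3,t7} {t4,t6} {t5}
  W2: {t1,t3,t7} {t2} {t5} {t6}
  W3: {t4,t6} {t5}
  W4: {t2} {t3,t7} {t4,t6} {t5}
  W5: {t1,t3,t7} {t2} {t4,t6} {t5}
  W6: {t1,t3,t7} {t2}
  W12: {t3,t7} {t5} {t6}
  W13: {t4,t6} {t5}
  W14: {t3,t7} {t4,t6} {t5}
  W15: {t3,t7} {t4,t6} {t5}
  W16: {t3,t7}
  W23: {t5} {t6}
  W24: {t2} {t3,t7} {t5} {t6}
  W25: {t1,t3,t7} {t2} {t5} {t6}
  W26: {t1,t3,t7} {t2}
  W34: {t4,t6} {t5}
  W35: {t4,t6} {t5}
  W45: {t2} {t3,t7} {t4,t6} {t5}
  W46: {t2} {t3,t7}
  W56: {t1,t3,t7} {t2}
  W123: {t5} {t6}
  W124: {t3,t7} {t5} {t6}
  W125: {t3,t7} {t5} {t6}
  W126: {t3,t7}
  W134: {t4,t6} {t5}
  W135: {t4,t6} {t5}
  W145: {t3,t7} {t4,t6} {t5}
  W146: {t3,t7}
  W156: {t3,t7}
  W234: {t5} {t6}
  W235: {t5} {t6}
  W245: {t2} {t3,t7} {t5} {t6}
  W246: {t2} {t3,t7}
  W256: {t1,t3,t7} {t2}
  W345: {t4,t6} {t5}
  W456: {t2} {t3,t7}
  W1234: {t5} {t6}
  W1235: {t5} {t6}
  W1245: {t3,t7} {t5} {t6}
  W1246: {t3,t7}
  W1256: {t3,t7}
  W1345: {t4,t6} {t5}
  W1456: {t3,t7}
  W2345: {t5} {t6}
  W2456: {t2} {t3,t7}
  W12345: {t5} {t6}
  W12456: {t3,t7}
C dims 19,36,34,16; δ0: rk 15, SNF 1^15; δ1: rk 21, SNF 1^21; δ2: rk 13, SNF 1^13
Ȟ^0: (19−15)−0=4 ⇒ Z^4
Ȟ^1: (36−21)−15=0 ⇒ 0
Ȟ^2: (34−13)−21=0 ⇒ 0

Ȟ^0 = Z^4, Ȟ^1 = 0 and Ȟ^2 = 0


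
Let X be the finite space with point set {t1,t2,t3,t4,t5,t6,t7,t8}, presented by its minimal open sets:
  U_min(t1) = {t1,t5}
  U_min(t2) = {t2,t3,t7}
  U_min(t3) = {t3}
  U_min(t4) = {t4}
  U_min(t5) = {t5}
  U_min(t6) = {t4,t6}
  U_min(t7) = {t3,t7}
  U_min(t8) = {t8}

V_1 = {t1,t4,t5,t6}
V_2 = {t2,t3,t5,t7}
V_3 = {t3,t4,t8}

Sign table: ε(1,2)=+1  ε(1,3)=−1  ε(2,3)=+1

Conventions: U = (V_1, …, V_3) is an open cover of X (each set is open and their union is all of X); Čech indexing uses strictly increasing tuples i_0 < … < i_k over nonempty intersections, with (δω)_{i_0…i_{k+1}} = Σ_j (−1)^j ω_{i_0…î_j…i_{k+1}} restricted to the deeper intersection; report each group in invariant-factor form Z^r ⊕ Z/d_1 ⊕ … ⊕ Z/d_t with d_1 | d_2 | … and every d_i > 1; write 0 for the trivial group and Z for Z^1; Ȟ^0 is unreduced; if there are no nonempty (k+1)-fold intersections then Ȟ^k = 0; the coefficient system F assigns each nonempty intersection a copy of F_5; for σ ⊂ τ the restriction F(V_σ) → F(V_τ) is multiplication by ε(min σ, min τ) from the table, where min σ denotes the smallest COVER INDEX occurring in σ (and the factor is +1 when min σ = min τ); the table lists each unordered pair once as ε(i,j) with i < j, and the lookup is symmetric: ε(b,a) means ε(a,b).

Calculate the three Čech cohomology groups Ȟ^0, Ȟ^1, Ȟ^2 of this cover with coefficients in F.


Ȟ^0(U;F) ≅ 0,  Ȟ^1(U;F) ≅ 0,  Ȟ^2(U;F) ≅ 0

intersection data:
  V12={t5} V13={t4} V23={t3}
C dims 3,3; δ0: rk_F5 3
Ȟ^0 = (3 − 3) − 0 = 0, so Ȟ^0 ≅ 0
Ȟ^1 = (3 − 0) − 3 = 0, so Ȟ^1 ≅ 0
Ȟ^2 = (0 − 0) − 0 = 0, so Ȟ^2 ≅ 0


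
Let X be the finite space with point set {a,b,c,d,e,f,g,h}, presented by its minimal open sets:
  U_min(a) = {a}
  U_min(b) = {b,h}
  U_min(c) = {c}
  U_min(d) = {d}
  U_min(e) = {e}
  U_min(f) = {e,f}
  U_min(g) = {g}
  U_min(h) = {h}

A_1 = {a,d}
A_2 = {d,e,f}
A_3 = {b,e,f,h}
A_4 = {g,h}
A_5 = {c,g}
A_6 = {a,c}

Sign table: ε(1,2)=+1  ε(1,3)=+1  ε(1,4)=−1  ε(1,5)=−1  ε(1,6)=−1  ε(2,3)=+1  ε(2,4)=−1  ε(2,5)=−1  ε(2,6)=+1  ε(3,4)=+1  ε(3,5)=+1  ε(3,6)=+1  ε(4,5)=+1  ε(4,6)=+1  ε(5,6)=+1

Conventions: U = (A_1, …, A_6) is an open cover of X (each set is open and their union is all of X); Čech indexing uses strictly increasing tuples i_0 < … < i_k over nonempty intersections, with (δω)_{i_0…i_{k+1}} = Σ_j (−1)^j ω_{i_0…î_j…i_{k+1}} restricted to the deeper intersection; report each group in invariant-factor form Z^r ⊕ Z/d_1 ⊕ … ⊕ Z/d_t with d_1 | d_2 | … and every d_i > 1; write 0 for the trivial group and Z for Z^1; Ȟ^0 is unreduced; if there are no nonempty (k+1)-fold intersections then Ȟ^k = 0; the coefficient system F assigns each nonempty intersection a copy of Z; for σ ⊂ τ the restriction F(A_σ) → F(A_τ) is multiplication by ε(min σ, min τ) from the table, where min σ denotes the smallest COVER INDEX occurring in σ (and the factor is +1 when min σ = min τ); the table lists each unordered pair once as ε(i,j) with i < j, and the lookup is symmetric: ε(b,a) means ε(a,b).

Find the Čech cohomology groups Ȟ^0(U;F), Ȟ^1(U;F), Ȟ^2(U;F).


Ȟ^0(U;F) ≅ 0,  Ȟ^1(U;F) ≅ Z/2,  Ȟ^2(U;F) ≅ 0

cover nerve:
  A12={d} A16={a} A23={e,f} A34={h} A45={g} A56={c}
C dims 6,6; δ0: rk 6, SNF 1^5·2
Ȟ^0: (6−6)−0=0 ⇒ 0
Ȟ^1: (6−0)−6=0 plus torsion [2] ⇒ Z/2
Ȟ^2: (0−0)−0=0 ⇒ 0


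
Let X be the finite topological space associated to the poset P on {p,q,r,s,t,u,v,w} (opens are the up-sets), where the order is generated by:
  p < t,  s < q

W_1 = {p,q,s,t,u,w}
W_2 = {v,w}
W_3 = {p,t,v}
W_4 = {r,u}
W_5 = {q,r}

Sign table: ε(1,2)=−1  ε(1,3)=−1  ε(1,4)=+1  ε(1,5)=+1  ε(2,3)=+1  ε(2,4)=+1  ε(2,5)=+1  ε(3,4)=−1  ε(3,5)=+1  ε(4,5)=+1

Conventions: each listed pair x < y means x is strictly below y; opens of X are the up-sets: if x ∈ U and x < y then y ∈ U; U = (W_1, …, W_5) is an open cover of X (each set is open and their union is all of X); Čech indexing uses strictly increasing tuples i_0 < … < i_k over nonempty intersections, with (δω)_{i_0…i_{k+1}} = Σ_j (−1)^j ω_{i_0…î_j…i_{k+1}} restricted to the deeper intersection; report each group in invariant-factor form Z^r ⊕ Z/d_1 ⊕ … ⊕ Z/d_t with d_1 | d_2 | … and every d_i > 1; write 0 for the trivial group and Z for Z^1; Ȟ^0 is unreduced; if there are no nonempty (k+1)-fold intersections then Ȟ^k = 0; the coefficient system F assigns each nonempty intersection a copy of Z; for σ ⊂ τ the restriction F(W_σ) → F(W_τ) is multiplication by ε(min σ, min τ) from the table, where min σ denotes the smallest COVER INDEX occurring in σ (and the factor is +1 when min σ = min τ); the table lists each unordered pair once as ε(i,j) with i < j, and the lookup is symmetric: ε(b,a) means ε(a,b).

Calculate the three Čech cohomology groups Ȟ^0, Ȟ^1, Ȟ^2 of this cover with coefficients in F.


nerve simplices:
  W12={w} W13={p,t} W14={u} W15={q} W23={v} W45={r}
C dims 5,6; δ0: rk 4, SNF 1^4
degree 0: 5−4−0 = 1 → Ȟ^0 ≅ Z
degree 1: 6−0−4 = 2 → Ȟ^1 ≅ Z^2
degree 2: 0−0−0 = 0 → Ȟ^2 ≅ 0

Ȟ^0(U;F) ≅ Z, Ȟ^1(U;F) ≅ Z^2 and Ȟ^2(U;F) ≅ 0


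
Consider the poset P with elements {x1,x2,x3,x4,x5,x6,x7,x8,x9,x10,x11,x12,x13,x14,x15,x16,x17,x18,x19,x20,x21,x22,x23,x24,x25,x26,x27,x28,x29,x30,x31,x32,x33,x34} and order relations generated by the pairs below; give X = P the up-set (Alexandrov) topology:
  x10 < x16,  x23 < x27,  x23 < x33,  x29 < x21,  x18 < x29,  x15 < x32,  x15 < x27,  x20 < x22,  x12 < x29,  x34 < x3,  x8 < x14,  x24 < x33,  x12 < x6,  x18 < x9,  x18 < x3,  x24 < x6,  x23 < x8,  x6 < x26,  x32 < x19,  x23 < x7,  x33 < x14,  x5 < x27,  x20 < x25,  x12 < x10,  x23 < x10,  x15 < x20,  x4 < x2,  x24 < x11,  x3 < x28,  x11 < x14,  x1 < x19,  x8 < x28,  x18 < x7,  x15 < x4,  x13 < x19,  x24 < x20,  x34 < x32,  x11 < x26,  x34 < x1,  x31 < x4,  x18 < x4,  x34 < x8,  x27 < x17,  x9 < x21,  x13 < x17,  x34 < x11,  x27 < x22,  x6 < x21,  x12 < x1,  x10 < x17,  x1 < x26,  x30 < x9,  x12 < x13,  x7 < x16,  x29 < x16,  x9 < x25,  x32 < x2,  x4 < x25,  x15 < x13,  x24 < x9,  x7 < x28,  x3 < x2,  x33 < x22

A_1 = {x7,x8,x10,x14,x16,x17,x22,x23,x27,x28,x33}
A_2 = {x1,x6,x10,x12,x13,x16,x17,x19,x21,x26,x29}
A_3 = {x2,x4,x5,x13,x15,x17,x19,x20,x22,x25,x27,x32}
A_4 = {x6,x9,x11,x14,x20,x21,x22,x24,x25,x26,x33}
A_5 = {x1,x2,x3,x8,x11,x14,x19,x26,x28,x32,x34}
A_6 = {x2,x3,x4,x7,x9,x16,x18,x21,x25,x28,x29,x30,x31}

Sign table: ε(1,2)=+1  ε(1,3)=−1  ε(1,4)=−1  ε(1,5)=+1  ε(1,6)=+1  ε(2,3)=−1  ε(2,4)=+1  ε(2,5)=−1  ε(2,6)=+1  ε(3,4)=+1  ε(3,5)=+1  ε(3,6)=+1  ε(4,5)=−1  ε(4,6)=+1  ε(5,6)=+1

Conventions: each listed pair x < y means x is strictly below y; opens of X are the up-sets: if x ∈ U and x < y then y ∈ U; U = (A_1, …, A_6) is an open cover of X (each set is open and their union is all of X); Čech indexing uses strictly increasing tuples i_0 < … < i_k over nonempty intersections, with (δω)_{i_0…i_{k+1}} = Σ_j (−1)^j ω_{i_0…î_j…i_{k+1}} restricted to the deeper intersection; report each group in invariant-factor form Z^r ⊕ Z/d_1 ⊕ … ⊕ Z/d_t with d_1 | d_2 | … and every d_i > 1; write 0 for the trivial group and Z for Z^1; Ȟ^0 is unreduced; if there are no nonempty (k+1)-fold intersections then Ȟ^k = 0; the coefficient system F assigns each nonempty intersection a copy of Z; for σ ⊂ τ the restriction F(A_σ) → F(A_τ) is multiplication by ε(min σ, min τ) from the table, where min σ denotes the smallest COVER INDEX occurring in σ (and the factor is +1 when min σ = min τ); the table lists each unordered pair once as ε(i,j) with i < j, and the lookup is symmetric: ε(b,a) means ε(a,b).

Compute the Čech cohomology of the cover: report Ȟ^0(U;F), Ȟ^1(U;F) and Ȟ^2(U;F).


Ȟ^0 = 0, Ȟ^1 = Z/2 and Ȟ^2 = Z

cover nerve:
  A12={x10,x16,x17} A13={x17,x22,x27} A14={x14,x22,x33} A15={x8,x14,x28} A16={x7,x16,x28} A23={x13,x17,x19} A24={x6,x21,x26} A25={x1,x19,x26} A26={x16,x21,x29} A34={x20,x22,x25} A35={x2,x19,x32} A36={x2,x4,x25} A45={x11,x14,x26} A46={x9,x21,x25} A56={x2,x3,x28}
  A123={x17} A126={x16} A134={x22} A145={x14} A156={x28} A235={x19} A245={x26} A246={x21} A346={x25} A356={x2}
C dims 6,15,10; δ0: rk 6, SNF 1^5·2; δ1: rk 9, SNF 1^9
Ȟ^0: (6−6)−0=0 ⇒ 0
Ȟ^1: (15−9)−6=0 plus torsion [2] ⇒ Z/2
Ȟ^2: (10−0)−9=1 ⇒ Z
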